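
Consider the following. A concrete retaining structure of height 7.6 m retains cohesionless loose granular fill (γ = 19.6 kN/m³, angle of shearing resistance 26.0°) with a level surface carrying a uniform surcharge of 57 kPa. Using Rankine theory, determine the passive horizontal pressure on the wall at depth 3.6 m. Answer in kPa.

K_p = (1 + sin φ)/(1 − sin φ) = 2.561.
σ_v = γz + q = 19.6 × 3.6 + 57 = 127.6 kPa.
σ_h = K_p σ_v = 2.561 × 127.6 = 326.7 kPa.

327 kPa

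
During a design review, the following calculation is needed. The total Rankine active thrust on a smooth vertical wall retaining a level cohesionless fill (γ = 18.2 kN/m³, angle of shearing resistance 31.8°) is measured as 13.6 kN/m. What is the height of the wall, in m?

K_a = 0.3098. P_a = ½ K_a γ H² ⇒ H = √(2P_a/(K_a γ)).
H = √(2×13.6/(0.3098×18.2)) = 2.196 m.

2.20 m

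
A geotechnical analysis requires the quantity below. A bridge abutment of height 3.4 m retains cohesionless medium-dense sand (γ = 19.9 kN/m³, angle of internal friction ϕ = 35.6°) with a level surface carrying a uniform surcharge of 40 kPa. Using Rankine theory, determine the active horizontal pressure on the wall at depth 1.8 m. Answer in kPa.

K_a = (1 − sin φ)/(1 + sin φ) = 0.2641.
σ_v = γz + q = 19.9 × 1.8 + 40 = 75.82 kPa.
σ_h = K_a σ_v = 0.2641 × 75.82 = 20.03 kPa.

20.0 kPa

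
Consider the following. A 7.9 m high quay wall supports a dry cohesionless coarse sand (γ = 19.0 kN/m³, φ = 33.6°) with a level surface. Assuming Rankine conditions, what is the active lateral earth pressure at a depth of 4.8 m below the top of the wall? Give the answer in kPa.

26.2 kPa

K_a = (1 − sin φ)/(1 + sin φ) = 0.2875.
σ_h = K_a γ z = 0.2875 × 19.0 × 4.8 = 26.22 kPa.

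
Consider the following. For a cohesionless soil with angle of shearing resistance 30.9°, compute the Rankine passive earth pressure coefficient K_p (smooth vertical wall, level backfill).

3.11

K_p = (1 + sin φ)/(1 − sin φ) = tan²(45° + 30.9°/2) = 3.111.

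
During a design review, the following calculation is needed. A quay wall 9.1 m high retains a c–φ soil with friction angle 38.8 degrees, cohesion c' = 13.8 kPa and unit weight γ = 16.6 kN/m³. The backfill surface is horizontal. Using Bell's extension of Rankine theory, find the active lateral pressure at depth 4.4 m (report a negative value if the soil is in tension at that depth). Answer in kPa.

K_a = (1 − sin φ)/(1 + sin φ) = 0.2296.
σ_a = K_a γ z − 2c√K_a = 0.2296×16.6×4.4 − 2×13.8×0.4791 = 3.543 kPa.

3.54 kPa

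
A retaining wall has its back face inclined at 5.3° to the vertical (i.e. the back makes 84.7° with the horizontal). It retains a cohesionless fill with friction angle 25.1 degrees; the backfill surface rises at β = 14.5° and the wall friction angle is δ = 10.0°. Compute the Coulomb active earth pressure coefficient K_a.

0.521

K_a = sin²(α+φ) / [sin²α · sin(α−δ) · (1 + √{sin(φ+δ)sin(φ−β) / (sin(α−δ)sin(α+β))})²].
With α = 84.7°, φ = 25.1°, δ = 10.0°, β = 14.5°: K_a = 0.5207.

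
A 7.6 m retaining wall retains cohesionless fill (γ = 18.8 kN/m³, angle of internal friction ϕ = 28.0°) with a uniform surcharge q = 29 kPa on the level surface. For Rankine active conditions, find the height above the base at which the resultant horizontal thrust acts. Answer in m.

K_a = 0.3610.
Triangular part P₁ = ½K_aγH² = 196.0 at H/3 = 2.533 m; rectangular part P₂ = K_a q H = 79.57 at H/2 = 3.800 m.
ȳ = (P₁·2.533 + P₂·3.800)/(P₁+P₂) = 2.899 m.

2.90 m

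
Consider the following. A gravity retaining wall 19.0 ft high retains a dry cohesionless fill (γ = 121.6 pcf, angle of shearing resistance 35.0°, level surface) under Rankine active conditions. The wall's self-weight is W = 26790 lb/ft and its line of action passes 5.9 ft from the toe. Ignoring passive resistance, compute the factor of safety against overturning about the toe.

K_a = tan²(45° − 35.0°/2) = 0.2710.
P_a = ½K_aγH² = 0.5×0.2710×121.6×19.0² = 5948 lb/ft, acting at H/3 = 6.333 ft above the base.
Overturning moment M_o = P_a × H/3 = 5948 × 6.333 = 37670.
Resisting moment M_r = W × 5.9 = 26790 × 5.9 = 158100.
FS_overturning = M_r/M_o = 158100/37670 = 4.196.

4.20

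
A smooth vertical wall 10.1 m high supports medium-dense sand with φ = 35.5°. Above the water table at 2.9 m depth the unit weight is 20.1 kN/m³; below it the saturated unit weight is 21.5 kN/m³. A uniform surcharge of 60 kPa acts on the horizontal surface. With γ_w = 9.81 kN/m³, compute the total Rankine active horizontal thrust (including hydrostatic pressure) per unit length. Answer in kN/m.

K_a = tan²(45° − φ/2) = 0.2653.
γ' = 21.5 − 9.81 = 11.69 kN/m³. h₂ = H − d_w = 7.2 m.
σ'_h: at surface K_a·q = 15.92; at WT K_a(q+γd_w) = 31.38; at base K_a(q+γd_w+γ'h₂) = 53.70 kPa.
P₁ = ½(15.92+31.38)×2.9 = 68.58; P₂ = ½(31.38+53.70)×7.2 = 306.3; P_w = ½γ_w h₂² = 254.3.
Total = 68.58+306.3+254.3 = 629.1 kN/m.

629 kN/m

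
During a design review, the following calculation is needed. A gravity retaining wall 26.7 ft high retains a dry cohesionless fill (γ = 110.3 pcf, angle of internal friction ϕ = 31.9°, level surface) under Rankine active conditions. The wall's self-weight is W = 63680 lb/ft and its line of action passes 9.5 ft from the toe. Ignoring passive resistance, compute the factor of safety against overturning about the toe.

5.60

K_a = tan²(45° − 31.9°/2) = 0.3085.
P_a = ½K_aγH² = 0.5×0.3085×110.3×26.7² = 12130 lb/ft, acting at H/3 = 8.900 ft above the base.
Overturning moment M_o = P_a × H/3 = 12130 × 8.900 = 108000.
Resisting moment M_r = W × 9.5 = 63680 × 9.5 = 605000.
FS_overturning = M_r/M_o = 605000/108000 = 5.604.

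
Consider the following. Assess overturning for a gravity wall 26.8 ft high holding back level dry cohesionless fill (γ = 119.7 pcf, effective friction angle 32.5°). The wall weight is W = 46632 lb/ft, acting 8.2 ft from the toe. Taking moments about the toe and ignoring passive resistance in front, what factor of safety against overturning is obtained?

3.31

K_a = tan²(45° − 32.5°/2) = 0.3010.
P_a = ½K_aγH² = 0.5×0.3010×119.7×26.8² = 12940 lb/ft, acting at H/3 = 8.933 ft above the base.
Overturning moment M_o = P_a × H/3 = 12940 × 8.933 = 115600.
Resisting moment M_r = W × 8.2 = 46632 × 8.2 = 382400.
FS_overturning = M_r/M_o = 382400/115600 = 3.308.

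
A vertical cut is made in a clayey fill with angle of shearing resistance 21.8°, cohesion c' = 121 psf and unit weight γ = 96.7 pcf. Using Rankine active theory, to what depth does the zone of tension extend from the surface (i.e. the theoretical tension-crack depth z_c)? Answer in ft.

3.70 ft

K_a = tan²(45° − 21.8°/2) = 0.4584; √K_a = 0.6771.
The active pressure is zero where K_a γ z = 2c√K_a, so z_c = 2c/(γ√K_a) = 2×121/(96.7×0.6771) = 3.696 ft.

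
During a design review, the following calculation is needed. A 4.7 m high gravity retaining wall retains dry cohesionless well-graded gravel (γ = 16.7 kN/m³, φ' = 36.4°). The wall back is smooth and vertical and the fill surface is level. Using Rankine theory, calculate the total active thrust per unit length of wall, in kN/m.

47.1 kN/m

K_a = tan²(45° − φ/2) = 0.2552.
P_a = ½ K_a γ H² = 0.5 × 0.2552 × 16.7 × 4.7² = 47.07 kN/m.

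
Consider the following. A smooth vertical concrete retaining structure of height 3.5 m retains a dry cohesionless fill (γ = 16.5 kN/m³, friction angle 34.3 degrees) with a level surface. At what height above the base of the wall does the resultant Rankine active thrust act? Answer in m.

K_a = 0.2792.
The pressure distribution is triangular, so the resultant acts at H/3 above the base = 3.5/3 = 1.167 m.

1.17 m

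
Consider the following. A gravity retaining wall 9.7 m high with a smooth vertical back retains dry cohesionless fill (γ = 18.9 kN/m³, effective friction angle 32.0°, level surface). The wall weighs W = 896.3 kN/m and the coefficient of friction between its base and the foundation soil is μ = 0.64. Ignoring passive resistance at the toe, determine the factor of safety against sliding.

2.10

K_a = tan²(45° − 32.0°/2) = 0.3073.
P_a = ½K_aγH² = 0.5×0.3073×18.9×9.7² = 273.2 kN/m, acting at H/3 = 3.233 m above the base.
FS_sliding = μW / P_a = 0.64×896.3 / 273.2 = 2.100.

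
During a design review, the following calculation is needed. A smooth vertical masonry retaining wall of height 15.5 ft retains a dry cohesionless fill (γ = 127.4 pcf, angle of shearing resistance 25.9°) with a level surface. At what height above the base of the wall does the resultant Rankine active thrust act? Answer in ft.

K_a = 0.3920.
The pressure distribution is triangular, so the resultant acts at H/3 above the base = 15.5/3 = 5.167 ft.

5.17 ft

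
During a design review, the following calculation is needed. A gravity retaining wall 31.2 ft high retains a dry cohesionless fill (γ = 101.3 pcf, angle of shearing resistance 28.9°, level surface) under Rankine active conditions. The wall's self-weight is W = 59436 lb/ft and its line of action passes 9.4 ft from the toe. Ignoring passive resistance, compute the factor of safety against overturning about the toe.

3.13

K_a = tan²(45° − 28.9°/2) = 0.3484.
P_a = ½K_aγH² = 0.5×0.3484×101.3×31.2² = 17180 lb/ft, acting at H/3 = 10.40 ft above the base.
Overturning moment M_o = P_a × H/3 = 17180 × 10.40 = 178600.
Resisting moment M_r = W × 9.4 = 59436 × 9.4 = 558700.
FS_overturning = M_r/M_o = 558700/178600 = 3.128.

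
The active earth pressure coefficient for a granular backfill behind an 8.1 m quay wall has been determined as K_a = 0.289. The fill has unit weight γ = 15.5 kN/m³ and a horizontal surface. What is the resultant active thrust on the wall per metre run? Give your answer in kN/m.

147 kN/m

P = ½ K_a γ H² = 0.5 × 0.289 × 15.5 × 8.1² = 146.9 kN/m.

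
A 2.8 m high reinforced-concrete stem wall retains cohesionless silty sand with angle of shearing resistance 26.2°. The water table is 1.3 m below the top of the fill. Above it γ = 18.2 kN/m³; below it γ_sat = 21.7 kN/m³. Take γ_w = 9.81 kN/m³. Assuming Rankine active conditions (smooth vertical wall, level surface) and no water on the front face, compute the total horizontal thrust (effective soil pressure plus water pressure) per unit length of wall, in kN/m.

35.9 kN/m

K_a = tan²(45° − φ/2) = 0.3874.
γ' = 21.7 − 9.81 = 11.89 kN/m³. Depth below WT = 1.5 m.
σ'_h at WT = K_a γ d_w = 9.167 kPa; at base = 9.167 + K_a γ' × 1.5 = 16.08 kPa.
P₁ (0–1.3 m) = ½×9.167×1.3 = 5.958. P₂ (1.3–2.8 m) = ½(9.167+16.08)×1.5 = 18.93.
P_w = ½ γ_w h₂² = 0.5×9.81×1.5² = 11.04. Total = 5.958+18.93+11.04 = 35.93 kN/m.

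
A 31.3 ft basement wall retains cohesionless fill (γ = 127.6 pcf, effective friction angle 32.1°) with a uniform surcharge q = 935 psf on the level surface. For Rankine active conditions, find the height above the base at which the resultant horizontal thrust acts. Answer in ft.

K_a = 0.3060.
Triangular part P₁ = ½K_aγH² = 19130 at H/3 = 10.43 ft; rectangular part P₂ = K_a q H = 8955 at H/2 = 15.65 ft.
ȳ = (P₁·10.43 + P₂·15.65)/(P₁+P₂) = 12.10 ft.

12.1 ft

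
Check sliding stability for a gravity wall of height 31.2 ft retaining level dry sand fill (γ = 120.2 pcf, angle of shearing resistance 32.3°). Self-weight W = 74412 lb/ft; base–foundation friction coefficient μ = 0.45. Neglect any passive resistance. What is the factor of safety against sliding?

K_a = tan²(45° − 32.3°/2) = 0.3035.
P_a = ½K_aγH² = 0.5×0.3035×120.2×31.2² = 17750 lb/ft, acting at H/3 = 10.40 ft above the base.
FS_sliding = μW / P_a = 0.45×74412 / 17750 = 1.886.

1.89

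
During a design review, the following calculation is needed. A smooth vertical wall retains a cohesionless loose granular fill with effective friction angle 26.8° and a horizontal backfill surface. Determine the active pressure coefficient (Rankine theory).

0.378

K_a = tan²(45° − φ/2) = tan²(31.60°) = 0.3785.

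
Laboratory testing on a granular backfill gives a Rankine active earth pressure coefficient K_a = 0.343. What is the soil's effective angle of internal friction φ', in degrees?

K_a = tan²(45° − φ/2) ⇒ 45° − φ/2 = arctan(√0.343) = 30.36°.
φ = 2(45° − 30.36°) = 29.29°.

29.3°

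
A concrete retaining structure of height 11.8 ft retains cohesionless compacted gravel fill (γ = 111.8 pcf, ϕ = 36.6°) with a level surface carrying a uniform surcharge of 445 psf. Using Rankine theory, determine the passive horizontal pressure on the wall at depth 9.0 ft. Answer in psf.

K_p = (1 + sin φ)/(1 − sin φ) = 3.953.
σ_v = γz + q = 111.8 × 9.0 + 445 = 1451 psf.
σ_h = K_p σ_v = 3.953 × 1451 = 5737 psf.

5740 psf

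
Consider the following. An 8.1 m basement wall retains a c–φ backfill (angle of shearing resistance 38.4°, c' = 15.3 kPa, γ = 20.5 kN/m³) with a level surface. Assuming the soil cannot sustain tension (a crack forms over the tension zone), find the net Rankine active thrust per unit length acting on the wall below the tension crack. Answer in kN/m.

K_a = 0.2337; √K_a = 0.4834.
Tension-crack depth z_c = 2c/(γ√K_a) = 2×15.3/(20.5×0.4834) = 3.088 m.
σ_a at base = K_a γ H − 2c√K_a = 0.2337×20.5×8.1 − 2×15.3×0.4834 = 24.01 kPa.
P_a = ½ × 24.01 × (H − z_c) = 0.5×24.01×5.012 = 60.18 kN/m.

60.2 kN/m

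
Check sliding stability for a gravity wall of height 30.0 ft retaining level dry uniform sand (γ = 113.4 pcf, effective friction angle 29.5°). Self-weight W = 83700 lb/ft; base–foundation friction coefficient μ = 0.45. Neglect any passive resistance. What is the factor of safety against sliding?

K_a = tan²(45° − 29.5°/2) = 0.3401.
P_a = ½K_aγH² = 0.5×0.3401×113.4×30.0² = 17360 lb/ft, acting at H/3 = 10.00 ft above the base.
FS_sliding = μW / P_a = 0.45×83700 / 17360 = 2.170.

2.17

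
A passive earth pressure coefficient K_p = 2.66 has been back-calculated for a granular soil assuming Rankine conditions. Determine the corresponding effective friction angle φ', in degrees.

27.0°

K_p = (1+sin φ)/(1−sin φ) ⇒ sin φ = (K_p − 1)/(K_p + 1) = 0.4536.
φ = arcsin(0.4536) = 26.97°.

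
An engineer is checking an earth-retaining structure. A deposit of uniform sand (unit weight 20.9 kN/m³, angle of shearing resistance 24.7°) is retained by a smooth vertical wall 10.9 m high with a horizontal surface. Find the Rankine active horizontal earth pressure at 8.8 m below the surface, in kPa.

K_a = (1 − sin φ)/(1 + sin φ) = 0.4106.
σ_h = K_a γ z = 0.4106 × 20.9 × 8.8 = 75.51 kPa.

75.5 kPa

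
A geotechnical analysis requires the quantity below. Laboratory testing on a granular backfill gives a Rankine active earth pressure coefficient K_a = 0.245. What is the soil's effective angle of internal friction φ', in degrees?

37.3°

K_a = tan²(45° − φ/2) ⇒ 45° − φ/2 = arctan(√0.245) = 26.33°.
φ = 2(45° − 26.33°) = 37.33°.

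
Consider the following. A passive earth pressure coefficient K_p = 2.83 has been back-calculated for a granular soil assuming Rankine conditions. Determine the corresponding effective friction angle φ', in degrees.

K_p = (1+sin φ)/(1−sin φ) ⇒ sin φ = (K_p − 1)/(K_p + 1) = 0.4778.
φ = arcsin(0.4778) = 28.54°.

28.5°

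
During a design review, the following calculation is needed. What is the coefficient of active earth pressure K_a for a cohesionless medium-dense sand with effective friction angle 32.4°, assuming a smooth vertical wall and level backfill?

K_a = (1 − sin φ)/(1 + sin φ) = (1 − sin 32.4°)/(1 + sin 32.4°) = 0.3022.

0.302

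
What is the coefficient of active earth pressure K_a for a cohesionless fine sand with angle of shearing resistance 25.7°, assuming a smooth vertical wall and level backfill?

K_a = tan²(45° − φ/2) = tan²(32.15°) = 0.3950.

0.395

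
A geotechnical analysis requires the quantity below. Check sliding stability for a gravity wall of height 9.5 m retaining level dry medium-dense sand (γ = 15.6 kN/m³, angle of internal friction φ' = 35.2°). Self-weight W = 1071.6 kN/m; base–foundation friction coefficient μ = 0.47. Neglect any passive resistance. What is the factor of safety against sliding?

K_a = tan²(45° − 35.2°/2) = 0.2687.
P_a = ½K_aγH² = 0.5×0.2687×15.6×9.5² = 189.1 kN/m, acting at H/3 = 3.167 m above the base.
FS_sliding = μW / P_a = 0.47×1071.6 / 189.1 = 2.663.

2.66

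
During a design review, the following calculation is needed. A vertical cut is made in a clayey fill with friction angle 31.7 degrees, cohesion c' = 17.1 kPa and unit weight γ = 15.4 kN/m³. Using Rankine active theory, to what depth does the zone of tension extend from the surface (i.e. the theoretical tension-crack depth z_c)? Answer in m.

K_a = tan²(45° − 31.7°/2) = 0.3111; √K_a = 0.5577.
The active pressure is zero where K_a γ z = 2c√K_a, so z_c = 2c/(γ√K_a) = 2×17.1/(15.4×0.5577) = 3.982 m.

3.98 m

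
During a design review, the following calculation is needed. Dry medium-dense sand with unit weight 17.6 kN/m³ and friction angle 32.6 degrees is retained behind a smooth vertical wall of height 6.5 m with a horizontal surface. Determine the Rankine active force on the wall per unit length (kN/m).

111 kN/m

K_a = tan²(45° − φ/2) = 0.2997.
P_a = ½ K_a γ H² = 0.5 × 0.2997 × 17.6 × 6.5² = 111.4 kN/m.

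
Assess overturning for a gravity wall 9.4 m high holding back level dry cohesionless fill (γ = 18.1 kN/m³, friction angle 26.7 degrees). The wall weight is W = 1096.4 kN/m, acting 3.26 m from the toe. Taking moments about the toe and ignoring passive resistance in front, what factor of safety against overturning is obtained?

3.75

K_a = tan²(45° − 26.7°/2) = 0.3800.
P_a = ½K_aγH² = 0.5×0.3800×18.1×9.4² = 303.8 kN/m, acting at H/3 = 3.133 m above the base.
Overturning moment M_o = P_a × H/3 = 303.8 × 3.133 = 952.0.
Resisting moment M_r = W × 3.26 = 1096.4 × 3.26 = 3574.
FS_overturning = M_r/M_o = 3574/952.0 = 3.754.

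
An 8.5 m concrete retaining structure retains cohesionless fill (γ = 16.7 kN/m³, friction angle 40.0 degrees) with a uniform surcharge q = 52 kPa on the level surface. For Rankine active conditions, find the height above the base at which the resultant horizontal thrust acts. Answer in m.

3.43 m

K_a = 0.2174.
Triangular part P₁ = ½K_aγH² = 131.2 at H/3 = 2.833 m; rectangular part P₂ = K_a q H = 96.11 at H/2 = 4.250 m.
ȳ = (P₁·2.833 + P₂·4.250)/(P₁+P₂) = 3.432 m.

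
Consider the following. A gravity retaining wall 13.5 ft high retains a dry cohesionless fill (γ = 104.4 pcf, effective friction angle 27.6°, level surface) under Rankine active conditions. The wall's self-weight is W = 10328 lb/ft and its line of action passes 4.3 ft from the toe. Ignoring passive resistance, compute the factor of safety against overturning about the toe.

K_a = tan²(45° − 27.6°/2) = 0.3668.
P_a = ½K_aγH² = 0.5×0.3668×104.4×13.5² = 3489 lb/ft, acting at H/3 = 4.500 ft above the base.
Overturning moment M_o = P_a × H/3 = 3489 × 4.500 = 15700.
Resisting moment M_r = W × 4.3 = 10328 × 4.3 = 44410.
FS_overturning = M_r/M_o = 44410/15700 = 2.828.

2.83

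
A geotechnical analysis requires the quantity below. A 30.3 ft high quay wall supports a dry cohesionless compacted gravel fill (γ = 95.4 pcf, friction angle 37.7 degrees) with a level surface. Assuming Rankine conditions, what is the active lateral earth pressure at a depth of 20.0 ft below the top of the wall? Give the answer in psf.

460 psf

K_a = (1 − sin φ)/(1 + sin φ) = 0.2411.
σ_h = K_a γ z = 0.2411 × 95.4 × 20.0 = 459.9 psf.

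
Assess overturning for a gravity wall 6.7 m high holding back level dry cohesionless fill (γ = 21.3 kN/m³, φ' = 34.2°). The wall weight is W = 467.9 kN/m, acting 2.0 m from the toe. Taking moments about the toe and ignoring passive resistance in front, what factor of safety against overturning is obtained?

3.13

K_a = tan²(45° − 34.2°/2) = 0.2803.
P_a = ½K_aγH² = 0.5×0.2803×21.3×6.7² = 134.0 kN/m, acting at H/3 = 2.233 m above the base.
Overturning moment M_o = P_a × H/3 = 134.0 × 2.233 = 299.3.
Resisting moment M_r = W × 2.0 = 467.9 × 2.0 = 935.8.
FS_overturning = M_r/M_o = 935.8/299.3 = 3.126.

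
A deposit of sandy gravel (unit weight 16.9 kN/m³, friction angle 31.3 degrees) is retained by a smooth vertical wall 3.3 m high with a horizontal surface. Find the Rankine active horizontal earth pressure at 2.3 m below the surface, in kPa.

K_a = (1 − sin φ)/(1 + sin φ) = 0.3162.
σ_h = K_a γ z = 0.3162 × 16.9 × 2.3 = 12.29 kPa.

12.3 kPa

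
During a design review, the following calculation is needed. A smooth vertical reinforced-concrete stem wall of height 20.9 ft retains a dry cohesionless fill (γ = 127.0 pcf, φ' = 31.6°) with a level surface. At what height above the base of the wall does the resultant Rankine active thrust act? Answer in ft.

K_a = 0.3123.
The pressure distribution is triangular, so the resultant acts at H/3 above the base = 20.9/3 = 6.967 ft.

6.97 ft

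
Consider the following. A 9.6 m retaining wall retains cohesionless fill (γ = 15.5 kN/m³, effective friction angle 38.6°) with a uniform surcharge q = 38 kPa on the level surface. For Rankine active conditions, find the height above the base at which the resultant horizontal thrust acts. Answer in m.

K_a = 0.2316.
Triangular part P₁ = ½K_aγH² = 165.4 at H/3 = 3.200 m; rectangular part P₂ = K_a q H = 84.49 at H/2 = 4.800 m.
ȳ = (P₁·3.200 + P₂·4.800)/(P₁+P₂) = 3.741 m.

3.74 m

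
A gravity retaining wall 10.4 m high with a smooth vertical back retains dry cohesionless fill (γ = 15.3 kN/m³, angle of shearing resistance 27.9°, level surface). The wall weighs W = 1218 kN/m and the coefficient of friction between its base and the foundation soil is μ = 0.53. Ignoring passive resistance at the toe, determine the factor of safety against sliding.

K_a = tan²(45° − 27.9°/2) = 0.3625.
P_a = ½K_aγH² = 0.5×0.3625×15.3×10.4² = 299.9 kN/m, acting at H/3 = 3.467 m above the base.
FS_sliding = μW / P_a = 0.53×1218 / 299.9 = 2.152.

2.15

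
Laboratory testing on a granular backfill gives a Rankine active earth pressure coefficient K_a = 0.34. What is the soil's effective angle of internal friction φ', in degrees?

K_a = tan²(45° − φ/2) ⇒ 45° − φ/2 = arctan(√0.34) = 30.25°.
φ = 2(45° − 30.25°) = 29.51°.

29.5°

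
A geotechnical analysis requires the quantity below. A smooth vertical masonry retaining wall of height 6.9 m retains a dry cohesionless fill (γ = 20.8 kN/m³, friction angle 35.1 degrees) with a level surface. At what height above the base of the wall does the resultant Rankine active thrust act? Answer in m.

2.30 m

K_a = 0.2698.
The pressure distribution is triangular, so the resultant acts at H/3 above the base = 6.9/3 = 2.300 m.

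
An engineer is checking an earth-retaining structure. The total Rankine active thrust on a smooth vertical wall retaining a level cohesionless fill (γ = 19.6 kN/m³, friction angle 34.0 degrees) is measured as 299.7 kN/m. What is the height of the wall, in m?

10.4 m

K_a = 0.2827. P_a = ½ K_a γ H² ⇒ H = √(2P_a/(K_a γ)).
H = √(2×299.7/(0.2827×19.6)) = 10.40 m.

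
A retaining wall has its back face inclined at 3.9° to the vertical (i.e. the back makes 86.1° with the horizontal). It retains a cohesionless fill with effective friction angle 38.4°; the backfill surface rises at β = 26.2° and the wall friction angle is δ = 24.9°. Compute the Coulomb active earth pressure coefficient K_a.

0.354

K_a = sin²(α+φ) / [sin²α · sin(α−δ) · (1 + √{sin(φ+δ)sin(φ−β) / (sin(α−δ)sin(α+β))})²].
With α = 86.1°, φ = 38.4°, δ = 24.9°, β = 26.2°: K_a = 0.3543.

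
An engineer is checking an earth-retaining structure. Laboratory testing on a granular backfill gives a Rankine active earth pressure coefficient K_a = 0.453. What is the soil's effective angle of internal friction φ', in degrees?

K_a = tan²(45° − φ/2) ⇒ 45° − φ/2 = arctan(√0.453) = 33.94°.
φ = 2(45° − 33.94°) = 22.11°.

22.1°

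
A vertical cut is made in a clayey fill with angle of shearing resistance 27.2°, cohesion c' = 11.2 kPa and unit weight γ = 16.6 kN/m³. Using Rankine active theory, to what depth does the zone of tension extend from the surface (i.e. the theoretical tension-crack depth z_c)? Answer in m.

2.21 m

K_a = tan²(45° − 27.2°/2) = 0.3726; √K_a = 0.6104.
The active pressure is zero where K_a γ z = 2c√K_a, so z_c = 2c/(γ√K_a) = 2×11.2/(16.6×0.6104) = 2.211 m.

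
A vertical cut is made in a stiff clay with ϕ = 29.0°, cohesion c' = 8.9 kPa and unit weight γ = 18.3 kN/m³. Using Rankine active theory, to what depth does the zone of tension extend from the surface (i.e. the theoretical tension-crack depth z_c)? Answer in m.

K_a = tan²(45° − 29.0°/2) = 0.3470; √K_a = 0.5890.
The active pressure is zero where K_a γ z = 2c√K_a, so z_c = 2c/(γ√K_a) = 2×8.9/(18.3×0.5890) = 1.651 m.

1.65 m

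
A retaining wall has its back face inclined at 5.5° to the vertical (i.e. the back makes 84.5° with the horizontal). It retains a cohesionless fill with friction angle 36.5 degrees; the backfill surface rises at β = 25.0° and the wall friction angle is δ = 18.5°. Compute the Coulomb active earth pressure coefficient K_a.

K_a = sin²(α+φ) / [sin²α · sin(α−δ) · (1 + √{sin(φ+δ)sin(φ−β) / (sin(α−δ)sin(α+β))})²].
With α = 84.5°, φ = 36.5°, δ = 18.5°, β = 25.0°: K_a = 0.3939.

0.394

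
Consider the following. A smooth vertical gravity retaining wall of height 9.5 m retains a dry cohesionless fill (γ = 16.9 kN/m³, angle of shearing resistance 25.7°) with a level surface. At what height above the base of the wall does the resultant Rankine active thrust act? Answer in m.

K_a = 0.3950.
The pressure distribution is triangular, so the resultant acts at H/3 above the base = 9.5/3 = 3.167 m.

3.17 m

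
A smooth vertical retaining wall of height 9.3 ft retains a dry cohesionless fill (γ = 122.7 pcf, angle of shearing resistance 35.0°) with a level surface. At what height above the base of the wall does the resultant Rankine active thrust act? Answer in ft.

K_a = 0.2710.
The pressure distribution is triangular, so the resultant acts at H/3 above the base = 9.3/3 = 3.100 ft.

3.10 ft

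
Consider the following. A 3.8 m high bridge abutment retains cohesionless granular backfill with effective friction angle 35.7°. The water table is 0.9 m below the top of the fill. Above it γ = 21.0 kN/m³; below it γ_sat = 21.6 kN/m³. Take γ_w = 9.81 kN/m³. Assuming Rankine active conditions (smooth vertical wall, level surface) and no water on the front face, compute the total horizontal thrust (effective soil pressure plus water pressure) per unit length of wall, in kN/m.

K_a = tan²(45° − φ/2) = 0.2630.
γ' = 21.6 − 9.81 = 11.79 kN/m³. Depth below WT = 2.9 m.
σ'_h at WT = K_a γ d_w = 4.971 kPa; at base = 4.971 + K_a γ' × 2.9 = 13.96 kPa.
P₁ (0–0.9 m) = ½×4.971×0.9 = 2.237. P₂ (0.9–3.8 m) = ½(4.971+13.96)×2.9 = 27.45.
P_w = ½ γ_w h₂² = 0.5×9.81×2.9² = 41.25. Total = 2.237+27.45+41.25 = 70.94 kN/m.

70.9 kN/m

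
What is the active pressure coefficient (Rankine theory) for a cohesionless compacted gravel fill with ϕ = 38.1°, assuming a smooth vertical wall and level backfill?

0.237

K_a = (1 − sin φ)/(1 + sin φ) = (1 − sin 38.1°)/(1 + sin 38.1°) = 0.2368.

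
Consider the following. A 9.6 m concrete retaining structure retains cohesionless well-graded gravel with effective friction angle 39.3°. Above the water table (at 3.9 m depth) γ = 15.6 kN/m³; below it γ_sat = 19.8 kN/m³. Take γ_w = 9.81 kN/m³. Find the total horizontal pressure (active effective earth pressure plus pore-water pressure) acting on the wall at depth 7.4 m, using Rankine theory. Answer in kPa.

55.8 kPa

K_a = (1 − sin φ)/(1 + sin φ) = 0.2245.
γ' = 19.8 − 9.81 = 9.990 kN/m³.
Effective vertical stress at 7.4 m: σ'_v = 15.6×3.9 + 9.990×3.50 = 95.81 kPa.
σ'_h = K_a σ'_v = 0.2245 × 95.81 = 21.50 kPa; u = γ_w × 3.50 = 34.34 kPa.
Total σ_h = 21.50 + 34.34 = 55.84 kPa.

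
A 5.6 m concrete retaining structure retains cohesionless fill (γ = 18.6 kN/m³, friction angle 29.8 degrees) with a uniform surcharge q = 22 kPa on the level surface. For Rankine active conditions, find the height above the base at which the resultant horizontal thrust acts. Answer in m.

K_a = 0.3360.
Triangular part P₁ = ½K_aγH² = 98.00 at H/3 = 1.867 m; rectangular part P₂ = K_a q H = 41.40 at H/2 = 2.800 m.
ȳ = (P₁·1.867 + P₂·2.800)/(P₁+P₂) = 2.144 m.

2.14 m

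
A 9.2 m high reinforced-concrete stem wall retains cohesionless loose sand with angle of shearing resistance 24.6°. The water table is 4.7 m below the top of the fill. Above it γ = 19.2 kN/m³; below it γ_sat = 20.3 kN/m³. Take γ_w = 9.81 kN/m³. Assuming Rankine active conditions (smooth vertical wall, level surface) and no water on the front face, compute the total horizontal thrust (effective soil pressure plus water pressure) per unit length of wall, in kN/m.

398 kN/m

K_a = tan²(45° − φ/2) = 0.4121.
γ' = 20.3 − 9.81 = 10.49 kN/m³. Depth below WT = 4.5 m.
σ'_h at WT = K_a γ d_w = 37.19 kPa; at base = 37.19 + K_a γ' × 4.5 = 56.65 kPa.
P₁ (0–4.7 m) = ½×37.19×4.7 = 87.40. P₂ (4.7–9.2 m) = ½(37.19+56.65)×4.5 = 211.1.
P_w = ½ γ_w h₂² = 0.5×9.81×4.5² = 99.33. Total = 87.40+211.1+99.33 = 397.9 kN/m.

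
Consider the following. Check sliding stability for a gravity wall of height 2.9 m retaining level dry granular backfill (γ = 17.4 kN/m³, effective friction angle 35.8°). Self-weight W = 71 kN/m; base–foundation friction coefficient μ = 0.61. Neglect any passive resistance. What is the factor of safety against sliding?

K_a = tan²(45° − 35.8°/2) = 0.2619.
P_a = ½K_aγH² = 0.5×0.2619×17.4×2.9² = 19.16 kN/m, acting at H/3 = 0.9667 m above the base.
FS_sliding = μW / P_a = 0.61×71 / 19.16 = 2.260.

2.26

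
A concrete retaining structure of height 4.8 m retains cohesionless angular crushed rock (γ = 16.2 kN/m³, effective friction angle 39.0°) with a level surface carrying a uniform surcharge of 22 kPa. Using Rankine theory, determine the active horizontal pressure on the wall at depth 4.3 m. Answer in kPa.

20.9 kPa

K_a = (1 − sin φ)/(1 + sin φ) = 0.2275.
σ_v = γz + q = 16.2 × 4.3 + 22 = 91.66 kPa.
σ_h = K_a σ_v = 0.2275 × 91.66 = 20.85 kPa.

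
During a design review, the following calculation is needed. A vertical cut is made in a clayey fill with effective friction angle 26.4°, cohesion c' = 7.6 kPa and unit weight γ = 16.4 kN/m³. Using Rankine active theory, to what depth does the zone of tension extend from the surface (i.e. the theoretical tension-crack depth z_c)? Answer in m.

1.49 m

K_a = tan²(45° − 26.4°/2) = 0.3844; √K_a = 0.6200.
The active pressure is zero where K_a γ z = 2c√K_a, so z_c = 2c/(γ√K_a) = 2×7.6/(16.4×0.6200) = 1.495 m.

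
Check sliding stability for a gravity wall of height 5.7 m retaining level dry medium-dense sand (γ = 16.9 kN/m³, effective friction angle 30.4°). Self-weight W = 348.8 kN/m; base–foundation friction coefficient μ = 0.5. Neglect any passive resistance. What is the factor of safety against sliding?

1.94

K_a = tan²(45° − 30.4°/2) = 0.3280.
P_a = ½K_aγH² = 0.5×0.3280×16.9×5.7² = 90.05 kN/m, acting at H/3 = 1.900 m above the base.
FS_sliding = μW / P_a = 0.5×348.8 / 90.05 = 1.937.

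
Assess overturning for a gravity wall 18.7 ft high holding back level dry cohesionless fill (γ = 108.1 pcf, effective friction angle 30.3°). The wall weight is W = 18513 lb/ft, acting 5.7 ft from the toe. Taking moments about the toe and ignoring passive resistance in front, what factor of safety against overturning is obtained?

2.72

K_a = tan²(45° − 30.3°/2) = 0.3293.
P_a = ½K_aγH² = 0.5×0.3293×108.1×18.7² = 6224 lb/ft, acting at H/3 = 6.233 ft above the base.
Overturning moment M_o = P_a × H/3 = 6224 × 6.233 = 38800.
Resisting moment M_r = W × 5.7 = 18513 × 5.7 = 105500.
FS_overturning = M_r/M_o = 105500/38800 = 2.720.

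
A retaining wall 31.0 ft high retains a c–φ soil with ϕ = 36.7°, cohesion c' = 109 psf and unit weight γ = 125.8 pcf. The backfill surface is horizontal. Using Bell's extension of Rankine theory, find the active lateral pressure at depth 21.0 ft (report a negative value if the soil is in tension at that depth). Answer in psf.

556 psf

K_a = (1 − sin φ)/(1 + sin φ) = 0.2519.
σ_a = K_a γ z − 2c√K_a = 0.2519×125.8×21.0 − 2×109×0.5019 = 556.0 psf.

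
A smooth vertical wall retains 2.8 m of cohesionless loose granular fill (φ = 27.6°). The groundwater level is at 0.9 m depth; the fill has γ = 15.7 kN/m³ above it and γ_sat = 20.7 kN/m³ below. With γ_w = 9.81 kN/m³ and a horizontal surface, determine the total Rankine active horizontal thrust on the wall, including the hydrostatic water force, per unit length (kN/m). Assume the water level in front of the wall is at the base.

K_a = tan²(45° − φ/2) = 0.3668.
γ' = 20.7 − 9.81 = 10.89 kN/m³. Depth below WT = 1.9 m.
σ'_h at WT = K_a γ d_w = 5.183 kPa; at base = 5.183 + K_a γ' × 1.9 = 12.77 kPa.
P₁ (0–0.9 m) = ½×5.183×0.9 = 2.332. P₂ (0.9–2.8 m) = ½(5.183+12.77)×1.9 = 17.06.
P_w = ½ γ_w h₂² = 0.5×9.81×1.9² = 17.71. Total = 2.332+17.06+17.71 = 37.10 kN/m.

37.1 kN/m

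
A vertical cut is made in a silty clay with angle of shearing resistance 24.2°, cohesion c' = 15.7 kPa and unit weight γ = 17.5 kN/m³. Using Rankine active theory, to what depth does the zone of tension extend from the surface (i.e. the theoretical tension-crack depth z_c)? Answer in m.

2.77 m

K_a = tan²(45° − 24.2°/2) = 0.4185; √K_a = 0.6469.
The active pressure is zero where K_a γ z = 2c√K_a, so z_c = 2c/(γ√K_a) = 2×15.7/(17.5×0.6469) = 2.774 m.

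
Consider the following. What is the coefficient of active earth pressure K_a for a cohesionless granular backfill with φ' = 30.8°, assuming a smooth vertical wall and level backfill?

0.323

K_a = tan²(45° − φ/2) = tan²(29.60°) = 0.3227.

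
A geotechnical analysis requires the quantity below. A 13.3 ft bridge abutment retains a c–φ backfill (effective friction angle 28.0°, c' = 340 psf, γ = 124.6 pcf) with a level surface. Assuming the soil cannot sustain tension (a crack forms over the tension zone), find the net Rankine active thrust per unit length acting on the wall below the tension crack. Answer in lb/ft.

400 lb/ft

K_a = 0.3610; √K_a = 0.6009.
Tension-crack depth z_c = 2c/(γ√K_a) = 2×340/(124.6×0.6009) = 9.083 ft.
σ_a at base = K_a γ H − 2c√K_a = 0.3610×124.6×13.3 − 2×340×0.6009 = 189.7 psf.
P_a = ½ × 189.7 × (H − z_c) = 0.5×189.7×4.217 = 400.0 lb/ft.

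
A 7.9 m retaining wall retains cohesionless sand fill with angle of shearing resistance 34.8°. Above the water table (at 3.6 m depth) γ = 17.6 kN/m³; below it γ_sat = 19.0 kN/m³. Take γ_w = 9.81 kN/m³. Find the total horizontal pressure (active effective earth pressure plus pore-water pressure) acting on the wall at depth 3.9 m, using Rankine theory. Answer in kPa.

21.0 kPa

K_a = (1 − sin φ)/(1 + sin φ) = 0.2733.
γ' = 19.0 − 9.81 = 9.190 kN/m³.
Effective vertical stress at 3.9 m: σ'_v = 17.6×3.6 + 9.190×0.300 = 66.12 kPa.
σ'_h = K_a σ'_v = 0.2733 × 66.12 = 18.07 kPa; u = γ_w × 0.300 = 2.943 kPa.
Total σ_h = 18.07 + 2.943 = 21.01 kPa.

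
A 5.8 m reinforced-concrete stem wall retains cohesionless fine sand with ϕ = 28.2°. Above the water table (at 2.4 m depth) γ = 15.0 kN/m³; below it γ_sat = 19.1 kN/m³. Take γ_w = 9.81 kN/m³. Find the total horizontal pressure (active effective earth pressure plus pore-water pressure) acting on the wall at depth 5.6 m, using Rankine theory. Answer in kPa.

K_a = (1 − sin φ)/(1 + sin φ) = 0.3582.
γ' = 19.1 − 9.81 = 9.290 kN/m³.
Effective vertical stress at 5.6 m: σ'_v = 15.0×2.4 + 9.290×3.20 = 65.73 kPa.
σ'_h = K_a σ'_v = 0.3582 × 65.73 = 23.54 kPa; u = γ_w × 3.20 = 31.39 kPa.
Total σ_h = 23.54 + 31.39 = 54.93 kPa.

54.9 kPa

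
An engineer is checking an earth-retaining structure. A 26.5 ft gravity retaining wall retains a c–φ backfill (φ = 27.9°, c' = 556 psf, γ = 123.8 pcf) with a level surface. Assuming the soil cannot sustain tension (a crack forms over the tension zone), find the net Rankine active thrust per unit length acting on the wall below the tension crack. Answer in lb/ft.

K_a = 0.3625; √K_a = 0.6020.
Tension-crack depth z_c = 2c/(γ√K_a) = 2×556/(123.8×0.6020) = 14.92 ft.
σ_a at base = K_a γ H − 2c√K_a = 0.3625×123.8×26.5 − 2×556×0.6020 = 519.7 psf.
P_a = ½ × 519.7 × (H − z_c) = 0.5×519.7×11.58 = 3009 lb/ft.

3010 lb/ft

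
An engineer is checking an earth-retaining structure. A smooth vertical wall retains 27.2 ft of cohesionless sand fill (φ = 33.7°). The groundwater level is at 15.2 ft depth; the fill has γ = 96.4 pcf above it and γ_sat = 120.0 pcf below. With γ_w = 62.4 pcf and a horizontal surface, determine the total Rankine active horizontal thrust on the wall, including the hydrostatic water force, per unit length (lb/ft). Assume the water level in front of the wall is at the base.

K_a = tan²(45° − φ/2) = 0.2863.
γ' = 120.0 − 62.4 = 57.60 pcf. Depth below WT = 12.0 ft.
σ'_h at WT = K_a γ d_w = 419.5 psf; at base = 419.5 + K_a γ' × 12.0 = 617.4 psf.
P₁ (0–15.2 ft) = ½×419.5×15.2 = 3188. P₂ (15.2–27.2 ft) = ½(419.5+617.4)×12.0 = 6222.
P_w = ½ γ_w h₂² = 0.5×62.4×12.0² = 4493. Total = 3188+6222+4493 = 13900 lb/ft.

13900 lb/ft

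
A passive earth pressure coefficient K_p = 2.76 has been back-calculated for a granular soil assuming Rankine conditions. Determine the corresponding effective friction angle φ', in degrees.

27.9°

K_p = (1+sin φ)/(1−sin φ) ⇒ sin φ = (K_p − 1)/(K_p + 1) = 0.4681.
φ = arcsin(0.4681) = 27.91°.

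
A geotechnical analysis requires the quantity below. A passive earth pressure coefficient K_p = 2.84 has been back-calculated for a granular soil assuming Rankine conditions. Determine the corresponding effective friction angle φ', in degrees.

K_p = (1+sin φ)/(1−sin φ) ⇒ sin φ = (K_p − 1)/(K_p + 1) = 0.4792.
φ = arcsin(0.4792) = 28.63°.

28.6°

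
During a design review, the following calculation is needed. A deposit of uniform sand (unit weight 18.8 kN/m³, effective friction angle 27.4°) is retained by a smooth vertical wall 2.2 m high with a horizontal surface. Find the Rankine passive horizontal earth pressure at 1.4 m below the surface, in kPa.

71.2 kPa

K_p = (1 + sin φ)/(1 − sin φ) = 2.705.
σ_h = K_p γ z = 2.705 × 18.8 × 1.4 = 71.20 kPa.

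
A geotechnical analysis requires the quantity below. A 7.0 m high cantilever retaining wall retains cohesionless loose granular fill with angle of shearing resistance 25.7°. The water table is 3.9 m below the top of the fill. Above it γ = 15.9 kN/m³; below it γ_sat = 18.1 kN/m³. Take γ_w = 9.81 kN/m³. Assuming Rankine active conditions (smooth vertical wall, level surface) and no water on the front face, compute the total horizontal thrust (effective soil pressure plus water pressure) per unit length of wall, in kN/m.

K_a = tan²(45° − φ/2) = 0.3950.
γ' = 18.1 − 9.81 = 8.290 kN/m³. Depth below WT = 3.1 m.
σ'_h at WT = K_a γ d_w = 24.50 kPa; at base = 24.50 + K_a γ' × 3.1 = 34.65 kPa.
P₁ (0–3.9 m) = ½×24.50×3.9 = 47.77. P₂ (3.9–7.0 m) = ½(24.50+34.65)×3.1 = 91.67.
P_w = ½ γ_w h₂² = 0.5×9.81×3.1² = 47.14. Total = 47.77+91.67+47.14 = 186.6 kN/m.

187 kN/m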